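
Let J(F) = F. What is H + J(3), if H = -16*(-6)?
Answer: 99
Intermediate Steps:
H = 96
H + J(3) = 96 + 3 = 99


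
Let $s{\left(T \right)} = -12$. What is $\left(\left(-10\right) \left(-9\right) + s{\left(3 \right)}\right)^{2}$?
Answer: $6084$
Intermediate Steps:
$\left(\left(-10\right) \left(-9\right) + s{\left(3 \right)}\right)^{2} = \left(\left(-10\right) \left(-9\right) - 12\right)^{2} = \left(90 - 12\right)^{2} = 78^{2} = 6084$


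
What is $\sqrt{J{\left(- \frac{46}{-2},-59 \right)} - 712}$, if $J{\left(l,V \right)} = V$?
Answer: $i \sqrt{771} \approx 27.767 i$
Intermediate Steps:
$\sqrt{J{\left(- \frac{46}{-2},-59 \right)} - 712} = \sqrt{-59 - 712} = \sqrt{-771} = i \sqrt{771}$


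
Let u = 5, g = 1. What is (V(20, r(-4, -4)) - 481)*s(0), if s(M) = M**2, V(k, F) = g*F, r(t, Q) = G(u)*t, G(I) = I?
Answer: 0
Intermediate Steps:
r(t, Q) = 5*t
V(k, F) = F (V(k, F) = 1*F = F)
(V(20, r(-4, -4)) - 481)*s(0) = (5*(-4) - 481)*0**2 = (-20 - 481)*0 = -501*0 = 0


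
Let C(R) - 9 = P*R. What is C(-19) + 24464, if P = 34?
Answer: 23827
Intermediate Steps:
C(R) = 9 + 34*R
C(-19) + 24464 = (9 + 34*(-19)) + 24464 = (9 - 646) + 24464 = -637 + 24464 = 23827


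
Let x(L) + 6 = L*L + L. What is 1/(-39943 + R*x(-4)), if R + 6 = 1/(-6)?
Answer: -1/39980 ≈ -2.5013e-5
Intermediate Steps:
R = -37/6 (R = -6 + 1/(-6) = -6 - ⅙ = -37/6 ≈ -6.1667)
x(L) = -6 + L + L² (x(L) = -6 + (L*L + L) = -6 + (L² + L) = -6 + (L + L²) = -6 + L + L²)
1/(-39943 + R*x(-4)) = 1/(-39943 - 37*(-6 - 4 + (-4)²)/6) = 1/(-39943 - 37*(-6 - 4 + 16)/6) = 1/(-39943 - 37/6*6) = 1/(-39943 - 37) = 1/(-39980) = -1/39980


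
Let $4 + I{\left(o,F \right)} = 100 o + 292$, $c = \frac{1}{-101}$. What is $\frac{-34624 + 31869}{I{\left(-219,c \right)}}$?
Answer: $\frac{2755}{21612} \approx 0.12748$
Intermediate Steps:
$c = - \frac{1}{101} \approx -0.009901$
$I{\left(o,F \right)} = 288 + 100 o$ ($I{\left(o,F \right)} = -4 + \left(100 o + 292\right) = -4 + \left(292 + 100 o\right) = 288 + 100 o$)
$\frac{-34624 + 31869}{I{\left(-219,c \right)}} = \frac{-34624 + 31869}{288 + 100 \left(-219\right)} = - \frac{2755}{288 - 21900} = - \frac{2755}{-21612} = \left(-2755\right) \left(- \frac{1}{21612}\right) = \frac{2755}{21612}$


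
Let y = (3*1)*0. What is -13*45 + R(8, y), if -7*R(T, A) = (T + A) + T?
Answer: -4111/7 ≈ -587.29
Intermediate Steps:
y = 0 (y = 3*0 = 0)
R(T, A) = -2*T/7 - A/7 (R(T, A) = -((T + A) + T)/7 = -((A + T) + T)/7 = -(A + 2*T)/7 = -2*T/7 - A/7)
-13*45 + R(8, y) = -13*45 + (-2/7*8 - ⅐*0) = -585 + (-16/7 + 0) = -585 - 16/7 = -4111/7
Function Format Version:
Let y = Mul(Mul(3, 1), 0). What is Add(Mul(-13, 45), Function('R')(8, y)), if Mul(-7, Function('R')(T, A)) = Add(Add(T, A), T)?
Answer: Rational(-4111, 7) ≈ -587.29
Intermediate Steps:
y = 0 (y = Mul(3, 0) = 0)
Function('R')(T, A) = Add(Mul(Rational(-2, 7), T), Mul(Rational(-1, 7), A)) (Function('R')(T, A) = Mul(Rational(-1, 7), Add(Add(T, A), T)) = Mul(Rational(-1, 7), Add(Add(A, T), T)) = Mul(Rational(-1, 7), Add(A, Mul(2, T))) = Add(Mul(Rational(-2, 7), T), Mul(Rational(-1, 7), A)))
Add(Mul(-13, 45), Function('R')(8, y)) = Add(Mul(-13, 45), Add(Mul(Rational(-2, 7), 8), Mul(Rational(-1, 7), 0))) = Add(-585, Add(Rational(-16, 7), 0)) = Add(-585, Rational(-16, 7)) = Rational(-4111, 7)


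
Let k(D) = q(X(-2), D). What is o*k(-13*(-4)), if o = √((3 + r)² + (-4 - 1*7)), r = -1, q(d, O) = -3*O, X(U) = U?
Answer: -156*I*√7 ≈ -412.74*I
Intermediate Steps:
k(D) = -3*D
o = I*√7 (o = √((3 - 1)² + (-4 - 1*7)) = √(2² + (-4 - 7)) = √(4 - 11) = √(-7) = I*√7 ≈ 2.6458*I)
o*k(-13*(-4)) = (I*√7)*(-(-39)*(-4)) = (I*√7)*(-3*52) = (I*√7)*(-156) = -156*I*√7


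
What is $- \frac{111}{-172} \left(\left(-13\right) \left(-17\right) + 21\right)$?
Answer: $\frac{13431}{86} \approx 156.17$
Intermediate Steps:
$- \frac{111}{-172} \left(\left(-13\right) \left(-17\right) + 21\right) = \left(-111\right) \left(- \frac{1}{172}\right) \left(221 + 21\right) = \frac{111}{172} \cdot 242 = \frac{13431}{86}$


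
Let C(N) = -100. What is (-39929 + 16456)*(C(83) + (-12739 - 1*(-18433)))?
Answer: -131307962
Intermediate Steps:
(-39929 + 16456)*(C(83) + (-12739 - 1*(-18433))) = (-39929 + 16456)*(-100 + (-12739 - 1*(-18433))) = -23473*(-100 + (-12739 + 18433)) = -23473*(-100 + 5694) = -23473*5594 = -131307962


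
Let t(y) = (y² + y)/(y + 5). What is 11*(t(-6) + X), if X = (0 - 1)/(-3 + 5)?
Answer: -671/2 ≈ -335.50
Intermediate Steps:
t(y) = (y + y²)/(5 + y)
X = -½ (X = -1/2 = -1*½ = -½ ≈ -0.50000)
11*(t(-6) + X) = 11*(-6*(1 - 6)/(5 - 6) - ½) = 11*(-6*(-5)/(-1) - ½) = 11*(-6*(-1)*(-5) - ½) = 11*(-30 - ½) = 11*(-61/2) = -671/2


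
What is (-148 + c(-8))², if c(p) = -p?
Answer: 19600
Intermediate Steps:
(-148 + c(-8))² = (-148 - 1*(-8))² = (-148 + 8)² = (-140)² = 19600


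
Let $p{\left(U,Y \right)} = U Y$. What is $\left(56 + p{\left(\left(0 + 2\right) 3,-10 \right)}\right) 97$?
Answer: $-388$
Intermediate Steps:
$\left(56 + p{\left(\left(0 + 2\right) 3,-10 \right)}\right) 97 = \left(56 + \left(0 + 2\right) 3 \left(-10\right)\right) 97 = \left(56 + 2 \cdot 3 \left(-10\right)\right) 97 = \left(56 + 6 \left(-10\right)\right) 97 = \left(56 - 60\right) 97 = \left(-4\right) 97 = -388$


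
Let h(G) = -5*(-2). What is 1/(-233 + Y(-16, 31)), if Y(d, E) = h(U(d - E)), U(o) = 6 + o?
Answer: -1/223 ≈ -0.0044843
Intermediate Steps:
h(G) = 10
Y(d, E) = 10
1/(-233 + Y(-16, 31)) = 1/(-233 + 10) = 1/(-223) = -1/223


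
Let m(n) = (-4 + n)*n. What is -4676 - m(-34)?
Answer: -5968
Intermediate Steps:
m(n) = n*(-4 + n)
-4676 - m(-34) = -4676 - (-34)*(-4 - 34) = -4676 - (-34)*(-38) = -4676 - 1*1292 = -4676 - 1292 = -5968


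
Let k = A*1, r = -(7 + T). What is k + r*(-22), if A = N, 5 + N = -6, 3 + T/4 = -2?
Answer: -297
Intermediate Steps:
T = -20 (T = -12 + 4*(-2) = -12 - 8 = -20)
N = -11 (N = -5 - 6 = -11)
A = -11
r = 13 (r = -(7 - 20) = -1*(-13) = 13)
k = -11 (k = -11*1 = -11)
k + r*(-22) = -11 + 13*(-22) = -11 - 286 = -297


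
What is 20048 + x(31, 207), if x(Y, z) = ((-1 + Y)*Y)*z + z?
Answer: 212765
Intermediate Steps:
x(Y, z) = z + Y*z*(-1 + Y) (x(Y, z) = (Y*(-1 + Y))*z + z = Y*z*(-1 + Y) + z = z + Y*z*(-1 + Y))
20048 + x(31, 207) = 20048 + 207*(1 + 31² - 1*31) = 20048 + 207*(1 + 961 - 31) = 20048 + 207*931 = 20048 + 192717 = 212765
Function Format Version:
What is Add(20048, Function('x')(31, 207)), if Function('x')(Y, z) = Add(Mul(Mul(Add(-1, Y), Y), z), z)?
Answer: 212765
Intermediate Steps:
Function('x')(Y, z) = Add(z, Mul(Y, z, Add(-1, Y))) (Function('x')(Y, z) = Add(Mul(Mul(Y, Add(-1, Y)), z), z) = Add(Mul(Y, z, Add(-1, Y)), z) = Add(z, Mul(Y, z, Add(-1, Y))))
Add(20048, Function('x')(31, 207)) = Add(20048, Mul(207, Add(1, Pow(31, 2), Mul(-1, 31)))) = Add(20048, Mul(207, Add(1, 961, -31))) = Add(20048, Mul(207, 931)) = Add(20048, 192717) = 212765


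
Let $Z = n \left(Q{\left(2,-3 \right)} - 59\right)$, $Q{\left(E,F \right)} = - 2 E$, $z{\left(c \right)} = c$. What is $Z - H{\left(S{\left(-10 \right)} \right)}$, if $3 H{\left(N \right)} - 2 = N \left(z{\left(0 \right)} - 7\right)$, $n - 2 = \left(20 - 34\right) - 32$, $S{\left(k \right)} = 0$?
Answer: $\frac{8314}{3} \approx 2771.3$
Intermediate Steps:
$n = -44$ ($n = 2 + \left(\left(20 - 34\right) - 32\right) = 2 - 46 = -44$)
$H{\left(N \right)} = \frac{2}{3} - \frac{7 N}{3}$ ($H{\left(N \right)} = \frac{2}{3} + \frac{N \left(0 - 7\right)}{3} = \frac{2}{3} + \frac{N \left(-7\right)}{3} = \frac{2}{3} + \frac{\left(-7\right) N}{3} = \frac{2}{3} - \frac{7 N}{3}$)
$Z = 2772$ ($Z = - 44 \left(\left(-2\right) 2 - 59\right) = - 44 \left(-4 - 59\right) = \left(-44\right) \left(-63\right) = 2772$)
$Z - H{\left(S{\left(-10 \right)} \right)} = 2772 - \left(\frac{2}{3} - 0\right) = 2772 - \left(\frac{2}{3} + 0\right) = 2772 - \frac{2}{3} = \frac{8314}{3}$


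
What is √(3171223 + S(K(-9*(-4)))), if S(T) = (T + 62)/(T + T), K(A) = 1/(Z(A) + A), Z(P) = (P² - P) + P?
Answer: √12850062/2 ≈ 1792.3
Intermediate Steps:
Z(P) = P²
K(A) = 1/(A + A²) (K(A) = 1/(A² + A) = 1/(A + A²))
S(T) = (62 + T)/(2*T) (S(T) = (62 + T)/((2*T)) = (62 + T)*(1/(2*T)) = (62 + T)/(2*T))
√(3171223 + S(K(-9*(-4)))) = √(3171223 + (62 + 1/(((-9*(-4)))*(1 - 9*(-4))))/(2*((1/(((-9*(-4)))*(1 - 9*(-4))))))) = √(3171223 + (62 + 1/(36*(1 + 36)))/(2*((1/(36*(1 + 36)))))) = √(3171223 + (62 + (1/36)/37)/(2*(((1/36)/37)))) = √(3171223 + (62 + (1/36)*(1/37))/(2*(((1/36)*(1/37))))) = √(3171223 + (62 + 1/1332)/(2*(1/1332))) = √(3171223 + (½)*1332*(82585/1332)) = √(3171223 + 82585/2) = √(6425031/2) = √12850062/2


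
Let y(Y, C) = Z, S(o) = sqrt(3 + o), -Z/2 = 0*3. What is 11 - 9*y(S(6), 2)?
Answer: 11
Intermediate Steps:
Z = 0 (Z = -0*3 = -2*0 = 0)
y(Y, C) = 0
11 - 9*y(S(6), 2) = 11 - 9*0 = 11 + 0 = 11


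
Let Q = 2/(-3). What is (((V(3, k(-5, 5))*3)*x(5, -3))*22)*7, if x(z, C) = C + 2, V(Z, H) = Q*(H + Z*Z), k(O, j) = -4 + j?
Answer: 3080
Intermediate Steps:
Q = -⅔ (Q = 2*(-⅓) = -⅔ ≈ -0.66667)
V(Z, H) = -2*H/3 - 2*Z²/3 (V(Z, H) = -2*(H + Z*Z)/3 = -2*(H + Z²)/3 = -2*H/3 - 2*Z²/3)
x(z, C) = 2 + C
(((V(3, k(-5, 5))*3)*x(5, -3))*22)*7 = ((((-2*(-4 + 5)/3 - ⅔*3²)*3)*(2 - 3))*22)*7 = ((((-⅔*1 - ⅔*9)*3)*(-1))*22)*7 = ((((-⅔ - 6)*3)*(-1))*22)*7 = ((-20/3*3*(-1))*22)*7 = (-20*(-1)*22)*7 = (20*22)*7 = 440*7 = 3080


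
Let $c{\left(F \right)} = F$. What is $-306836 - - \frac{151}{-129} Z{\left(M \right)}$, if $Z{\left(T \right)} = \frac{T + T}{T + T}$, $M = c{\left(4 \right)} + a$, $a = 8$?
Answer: $- \frac{39581995}{129} \approx -3.0684 \cdot 10^{5}$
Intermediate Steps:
$M = 12$ ($M = 4 + 8 = 12$)
$Z{\left(T \right)} = 1$ ($Z{\left(T \right)} = \frac{2 T}{2 T} = 2 T \frac{1}{2 T} = 1$)
$-306836 - - \frac{151}{-129} Z{\left(M \right)} = -306836 - - \frac{151}{-129} \cdot 1 = -306836 - \left(-151\right) \left(- \frac{1}{129}\right) 1 = -306836 - \frac{151}{129} \cdot 1 = -306836 - \frac{151}{129} = - \frac{39581995}{129}$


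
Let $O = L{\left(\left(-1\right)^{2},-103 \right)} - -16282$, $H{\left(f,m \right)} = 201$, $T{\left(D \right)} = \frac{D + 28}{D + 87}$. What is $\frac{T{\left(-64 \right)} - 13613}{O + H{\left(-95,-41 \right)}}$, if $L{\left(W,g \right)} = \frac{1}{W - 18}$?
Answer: $- \frac{1064659}{1288966} \approx -0.82598$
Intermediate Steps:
$T{\left(D \right)} = \frac{28 + D}{87 + D}$
$L{\left(W,g \right)} = \frac{1}{-18 + W}$
$O = \frac{276793}{17}$ ($O = \frac{1}{-18 + \left(-1\right)^{2}} - -16282 = \frac{1}{-18 + 1} + 16282 = \frac{1}{-17} + 16282 = - \frac{1}{17} + 16282 = \frac{276793}{17} \approx 16282.0$)
$\frac{T{\left(-64 \right)} - 13613}{O + H{\left(-95,-41 \right)}} = \frac{\frac{28 - 64}{87 - 64} - 13613}{\frac{276793}{17} + 201} = \frac{\frac{1}{23} \left(-36\right) - 13613}{\frac{280210}{17}} = \left(\frac{1}{23} \left(-36\right) - 13613\right) \frac{17}{280210} = \left(- \frac{36}{23} - 13613\right) \frac{17}{280210} = \left(- \frac{313135}{23}\right) \frac{17}{280210} = - \frac{1064659}{1288966}$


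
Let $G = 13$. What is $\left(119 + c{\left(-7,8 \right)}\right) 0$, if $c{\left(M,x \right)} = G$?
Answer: $0$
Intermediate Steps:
$c{\left(M,x \right)} = 13$
$\left(119 + c{\left(-7,8 \right)}\right) 0 = \left(119 + 13\right) 0 = 132 \cdot 0 = 0$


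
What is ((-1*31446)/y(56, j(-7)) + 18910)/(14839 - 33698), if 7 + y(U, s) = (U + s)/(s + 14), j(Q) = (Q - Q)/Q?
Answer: -29392/18859 ≈ -1.5585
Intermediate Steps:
j(Q) = 0 (j(Q) = 0/Q = 0)
y(U, s) = -7 + (U + s)/(14 + s) (y(U, s) = -7 + (U + s)/(s + 14) = -7 + (U + s)/(14 + s))
((-1*31446)/y(56, j(-7)) + 18910)/(14839 - 33698) = ((-1*31446)/(((-98 + 56 - 6*0)/(14 + 0))) + 18910)/(14839 - 33698) = (-31446*14/(-98 + 56 + 0) + 18910)/(-18859) = (-31446/((1/14)*(-42)) + 18910)*(-1/18859) = (-31446/(-3) + 18910)*(-1/18859) = (-31446*(-⅓) + 18910)*(-1/18859) = (10482 + 18910)*(-1/18859) = 29392*(-1/18859) = -29392/18859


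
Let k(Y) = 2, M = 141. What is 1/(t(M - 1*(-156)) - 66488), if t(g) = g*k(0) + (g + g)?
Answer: -1/65300 ≈ -1.5314e-5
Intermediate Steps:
t(g) = 4*g (t(g) = g*2 + (g + g) = 2*g + 2*g = 4*g)
1/(t(M - 1*(-156)) - 66488) = 1/(4*(141 - 1*(-156)) - 66488) = 1/(4*(141 + 156) - 66488) = 1/(4*297 - 66488) = 1/(1188 - 66488) = 1/(-65300) = -1/65300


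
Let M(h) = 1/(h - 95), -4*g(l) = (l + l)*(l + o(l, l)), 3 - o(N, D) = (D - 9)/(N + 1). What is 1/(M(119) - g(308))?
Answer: 824/39341901 ≈ 2.0945e-5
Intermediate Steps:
o(N, D) = 3 - (-9 + D)/(1 + N) (o(N, D) = 3 - (D - 9)/(N + 1) = 3 - (-9 + D)/(1 + N))
g(l) = -l*(l + (12 + 2*l)/(1 + l))/2 (g(l) = -(l + l)*(l + (12 - l + 3*l)/(1 + l))/4 = -2*l*(l + (12 + 2*l)/(1 + l))/4 = -l*(l + (12 + 2*l)/(1 + l))/2)
M(h) = 1/(-95 + h)
1/(M(119) - g(308)) = 1/(1/(-95 + 119) - 308*(-12 - 1*308**2 - 3*308)/(2*(1 + 308))) = 1/(1/24 - 308*(-12 - 1*94864 - 924)/(2*309)) = 1/(1/24 - 308*(-12 - 94864 - 924)/(2*309)) = 1/(1/24 - 308*(-95800)/(2*309)) = 1/(1/24 - 1*(-14753200/309)) = 1/(1/24 + 14753200/309) = 1/(39341901/824) = 824/39341901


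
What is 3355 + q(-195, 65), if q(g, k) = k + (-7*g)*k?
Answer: 92145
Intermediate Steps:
q(g, k) = k - 7*g*k
3355 + q(-195, 65) = 3355 + 65*(1 - 7*(-195)) = 3355 + 65*(1 + 1365) = 3355 + 65*1366 = 3355 + 88790 = 92145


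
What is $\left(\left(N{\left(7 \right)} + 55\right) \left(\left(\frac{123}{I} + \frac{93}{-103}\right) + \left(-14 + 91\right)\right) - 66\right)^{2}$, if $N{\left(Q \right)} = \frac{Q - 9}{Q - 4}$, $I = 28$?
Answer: $\frac{1388802978622609}{74857104} \approx 1.8553 \cdot 10^{7}$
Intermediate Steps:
$N{\left(Q \right)} = \frac{-9 + Q}{-4 + Q}$
$\left(\left(N{\left(7 \right)} + 55\right) \left(\left(\frac{123}{I} + \frac{93}{-103}\right) + \left(-14 + 91\right)\right) - 66\right)^{2} = \left(\left(\frac{-9 + 7}{-4 + 7} + 55\right) \left(\left(\frac{123}{28} + \frac{93}{-103}\right) + \left(-14 + 91\right)\right) - 66\right)^{2} = \left(\left(\frac{1}{3} \left(-2\right) + 55\right) \left(\left(123 \cdot \frac{1}{28} + 93 \left(- \frac{1}{103}\right)\right) + 77\right) - 66\right)^{2} = \left(\left(\frac{1}{3} \left(-2\right) + 55\right) \left(\left(\frac{123}{28} - \frac{93}{103}\right) + 77\right) - 66\right)^{2} = \left(\left(- \frac{2}{3} + 55\right) \left(\frac{10065}{2884} + 77\right) - 66\right)^{2} = \left(\frac{163}{3} \cdot \frac{232133}{2884} - 66\right)^{2} = \left(\frac{37837679}{8652} - 66\right)^{2} = \left(\frac{37266647}{8652}\right)^{2} = \frac{1388802978622609}{74857104}$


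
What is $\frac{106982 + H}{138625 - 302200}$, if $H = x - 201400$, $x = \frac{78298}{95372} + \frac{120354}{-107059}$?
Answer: $\frac{32135052171479}{55672374743970} \approx 0.57722$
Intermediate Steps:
$x = - \frac{1547948053}{5105215474}$ ($x = 78298 \cdot \frac{1}{95372} + 120354 \left(- \frac{1}{107059}\right) = \frac{39149}{47686} - \frac{120354}{107059} = - \frac{1547948053}{5105215474} \approx -0.30321$)
$H = - \frac{1028191944411653}{5105215474}$ ($H = - \frac{1547948053}{5105215474} - 201400 = - \frac{1028191944411653}{5105215474} \approx -2.014 \cdot 10^{5}$)
$\frac{106982 + H}{138625 - 302200} = \frac{106982 - \frac{1028191944411653}{5105215474}}{138625 - 302200} = - \frac{482025782572185}{5105215474 \left(-163575\right)} = \left(- \frac{482025782572185}{5105215474}\right) \left(- \frac{1}{163575}\right) = \frac{32135052171479}{55672374743970}$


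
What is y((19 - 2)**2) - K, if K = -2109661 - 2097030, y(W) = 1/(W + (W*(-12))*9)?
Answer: 130083505792/30923 ≈ 4.2067e+6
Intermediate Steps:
y(W) = -1/(107*W) (y(W) = 1/(W - 12*W*9) = 1/(W - 108*W) = 1/(-107*W) = -1/(107*W))
K = -4206691
y((19 - 2)**2) - K = -1/(107*(19 - 2)**2) - 1*(-4206691) = -1/(107*(17**2)) + 4206691 = -1/107/289 + 4206691 = -1/107*1/289 + 4206691 = -1/30923 + 4206691 = 130083505792/30923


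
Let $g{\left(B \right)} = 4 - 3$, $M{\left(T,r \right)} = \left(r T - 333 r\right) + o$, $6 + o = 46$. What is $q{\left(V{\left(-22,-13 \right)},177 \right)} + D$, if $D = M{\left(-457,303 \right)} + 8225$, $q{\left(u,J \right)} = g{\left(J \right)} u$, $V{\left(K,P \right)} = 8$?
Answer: $-231097$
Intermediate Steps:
$o = 40$ ($o = -6 + 46 = 40$)
$M{\left(T,r \right)} = 40 - 333 r + T r$ ($M{\left(T,r \right)} = \left(r T - 333 r\right) + 40 = \left(T r - 333 r\right) + 40 = \left(- 333 r + T r\right) + 40 = 40 - 333 r + T r$)
$g{\left(B \right)} = 1$
$q{\left(u,J \right)} = u$ ($q{\left(u,J \right)} = 1 u = u$)
$D = -231105$ ($D = \left(40 - 100899 - 138471\right) + 8225 = -239330 + 8225 = -231105$)
$q{\left(V{\left(-22,-13 \right)},177 \right)} + D = 8 - 231105 = -231097$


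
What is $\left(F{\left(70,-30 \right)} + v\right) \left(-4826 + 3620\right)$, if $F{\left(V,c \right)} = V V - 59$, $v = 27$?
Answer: $-5870808$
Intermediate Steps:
$F{\left(V,c \right)} = -59 + V^{2}$ ($F{\left(V,c \right)} = V^{2} - 59 = -59 + V^{2}$)
$\left(F{\left(70,-30 \right)} + v\right) \left(-4826 + 3620\right) = \left(\left(-59 + 70^{2}\right) + 27\right) \left(-4826 + 3620\right) = \left(\left(-59 + 4900\right) + 27\right) \left(-1206\right) = \left(4841 + 27\right) \left(-1206\right) = 4868 \left(-1206\right) = -5870808$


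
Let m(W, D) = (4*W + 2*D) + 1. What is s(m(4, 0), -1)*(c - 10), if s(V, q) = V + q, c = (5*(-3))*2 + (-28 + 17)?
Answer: -816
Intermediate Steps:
m(W, D) = 1 + 2*D + 4*W (m(W, D) = (2*D + 4*W) + 1 = 1 + 2*D + 4*W)
c = -41 (c = -15*2 - 11 = -30 - 11 = -41)
s(m(4, 0), -1)*(c - 10) = ((1 + 2*0 + 4*4) - 1)*(-41 - 10) = ((1 + 0 + 16) - 1)*(-51) = (17 - 1)*(-51) = 16*(-51) = -816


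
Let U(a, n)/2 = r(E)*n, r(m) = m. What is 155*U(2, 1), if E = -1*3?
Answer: -930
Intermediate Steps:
E = -3
U(a, n) = -6*n (U(a, n) = 2*(-3*n) = -6*n)
155*U(2, 1) = 155*(-6*1) = 155*(-6) = -930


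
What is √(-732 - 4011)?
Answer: 3*I*√527 ≈ 68.869*I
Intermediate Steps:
√(-732 - 4011) = √(-4743) = 3*I*√527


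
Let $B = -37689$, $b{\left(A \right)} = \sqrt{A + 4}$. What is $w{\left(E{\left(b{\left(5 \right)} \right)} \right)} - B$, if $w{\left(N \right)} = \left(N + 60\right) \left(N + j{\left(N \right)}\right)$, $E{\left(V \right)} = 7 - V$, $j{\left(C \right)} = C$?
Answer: $38201$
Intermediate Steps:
$b{\left(A \right)} = \sqrt{4 + A}$
$w{\left(N \right)} = 2 N \left(60 + N\right)$ ($w{\left(N \right)} = \left(N + 60\right) \left(N + N\right) = \left(60 + N\right) 2 N = 2 N \left(60 + N\right)$)
$w{\left(E{\left(b{\left(5 \right)} \right)} \right)} - B = 2 \left(7 - \sqrt{4 + 5}\right) \left(60 + \left(7 - \sqrt{4 + 5}\right)\right) - -37689 = 2 \left(7 - \sqrt{9}\right) \left(60 + \left(7 - \sqrt{9}\right)\right) + 37689 = 2 \left(7 - 3\right) \left(60 + \left(7 - 3\right)\right) + 37689 = 2 \cdot 4 \left(60 + 4\right) + 37689 = 2 \cdot 4 \cdot 64 + 37689 = 512 + 37689 = 38201$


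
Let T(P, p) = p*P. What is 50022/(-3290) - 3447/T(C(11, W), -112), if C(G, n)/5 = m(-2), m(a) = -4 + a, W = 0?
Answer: -170871/10528 ≈ -16.230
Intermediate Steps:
C(G, n) = -30 (C(G, n) = 5*(-4 - 2) = 5*(-6) = -30)
T(P, p) = P*p
50022/(-3290) - 3447/T(C(11, W), -112) = 50022/(-3290) - 3447/((-30*(-112))) = 50022*(-1/3290) - 3447/3360 = -3573/235 - 3447*1/3360 = -3573/235 - 1149/1120 = -170871/10528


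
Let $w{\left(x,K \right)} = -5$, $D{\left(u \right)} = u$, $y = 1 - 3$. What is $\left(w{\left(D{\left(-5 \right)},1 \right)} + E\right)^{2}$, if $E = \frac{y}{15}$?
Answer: $\frac{5929}{225} \approx 26.351$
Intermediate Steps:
$y = -2$
$E = - \frac{2}{15} \approx -0.13333$
$\left(w{\left(D{\left(-5 \right)},1 \right)} + E\right)^{2} = \left(-5 - \frac{2}{15}\right)^{2} = \left(- \frac{77}{15}\right)^{2} = \frac{5929}{225}$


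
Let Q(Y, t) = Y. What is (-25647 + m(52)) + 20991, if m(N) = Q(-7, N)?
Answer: -4663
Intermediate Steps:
m(N) = -7
(-25647 + m(52)) + 20991 = (-25647 - 7) + 20991 = -25654 + 20991 = -4663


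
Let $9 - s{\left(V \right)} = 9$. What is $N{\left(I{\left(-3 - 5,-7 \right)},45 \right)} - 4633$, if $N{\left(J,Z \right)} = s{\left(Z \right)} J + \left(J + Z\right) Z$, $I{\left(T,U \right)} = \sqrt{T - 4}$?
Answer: $-2608 + 90 i \sqrt{3} \approx -2608.0 + 155.88 i$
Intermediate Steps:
$s{\left(V \right)} = 0$ ($s{\left(V \right)} = 9 - 9 = 0$)
$I{\left(T,U \right)} = \sqrt{-4 + T}$
$N{\left(J,Z \right)} = Z \left(J + Z\right)$ ($N{\left(J,Z \right)} = 0 J + \left(J + Z\right) Z = 0 + Z \left(J + Z\right) = Z \left(J + Z\right)$)
$N{\left(I{\left(-3 - 5,-7 \right)},45 \right)} - 4633 = 45 \left(\sqrt{-4 - 8} + 45\right) - 4633 = 45 \left(\sqrt{-12} + 45\right) - 4633 = 45 \left(2 i \sqrt{3} + 45\right) - 4633 = 45 \left(45 + 2 i \sqrt{3}\right) - 4633 = \left(2025 + 90 i \sqrt{3}\right) - 4633 = -2608 + 90 i \sqrt{3}$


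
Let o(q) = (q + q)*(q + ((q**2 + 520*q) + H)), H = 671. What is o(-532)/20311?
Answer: -365288/1069 ≈ -341.71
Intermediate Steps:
o(q) = 2*q*(671 + q**2 + 521*q) (o(q) = (q + q)*(q + ((q**2 + 520*q) + 671)) = (2*q)*(q + (671 + q**2 + 520*q)) = (2*q)*(671 + q**2 + 521*q) = 2*q*(671 + q**2 + 521*q))
o(-532)/20311 = (2*(-532)*(671 + (-532)**2 + 521*(-532)))/20311 = (2*(-532)*(671 + 283024 - 277172))*(1/20311) = (2*(-532)*6523)*(1/20311) = -6940472*1/20311 = -365288/1069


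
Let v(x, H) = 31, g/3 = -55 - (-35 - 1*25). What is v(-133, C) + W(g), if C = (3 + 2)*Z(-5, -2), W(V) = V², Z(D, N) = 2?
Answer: 256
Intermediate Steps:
g = 15 (g = 3*(-55 - (-35 - 1*25)) = 3*(-55 - (-35 - 25)) = 3*(-55 - 1*(-60)) = 3*(-55 + 60) = 3*5 = 15)
C = 10 (C = (3 + 2)*2 = 5*2 = 10)
v(-133, C) + W(g) = 31 + 15² = 31 + 225 = 256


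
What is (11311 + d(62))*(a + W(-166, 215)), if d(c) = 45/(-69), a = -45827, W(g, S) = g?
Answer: -11964527034/23 ≈ -5.2020e+8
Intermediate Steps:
d(c) = -15/23 (d(c) = 45*(-1/69) = -15/23)
(11311 + d(62))*(a + W(-166, 215)) = (11311 - 15/23)*(-45827 - 166) = (260138/23)*(-45993) = -11964527034/23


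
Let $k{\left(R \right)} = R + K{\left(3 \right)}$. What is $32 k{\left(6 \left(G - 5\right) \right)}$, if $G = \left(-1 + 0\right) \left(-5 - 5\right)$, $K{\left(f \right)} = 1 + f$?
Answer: $1088$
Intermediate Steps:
$G = 10$ ($G = \left(-1\right) \left(-10\right) = 10$)
$k{\left(R \right)} = 4 + R$ ($k{\left(R \right)} = R + \left(1 + 3\right) = R + 4 = 4 + R$)
$32 k{\left(6 \left(G - 5\right) \right)} = 32 \left(4 + 6 \left(10 - 5\right)\right) = 32 \left(4 + 6 \cdot 5\right) = 32 \left(4 + 30\right) = 32 \cdot 34 = 1088$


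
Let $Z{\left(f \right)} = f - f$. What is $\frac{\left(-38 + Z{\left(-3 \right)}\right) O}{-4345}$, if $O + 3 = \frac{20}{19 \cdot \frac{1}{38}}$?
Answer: $\frac{1406}{4345} \approx 0.32359$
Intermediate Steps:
$O = 37$ ($O = -3 + \frac{20}{19 \cdot \frac{1}{38}} = -3 + 20 \frac{1}{\frac{1}{2}} = -3 + 20 \cdot 2 = -3 + 40 = 37$)
$Z{\left(f \right)} = 0$
$\frac{\left(-38 + Z{\left(-3 \right)}\right) O}{-4345} = \frac{\left(-38 + 0\right) 37}{-4345} = \left(-38\right) 37 \left(- \frac{1}{4345}\right) = \left(-1406\right) \left(- \frac{1}{4345}\right) = \frac{1406}{4345}$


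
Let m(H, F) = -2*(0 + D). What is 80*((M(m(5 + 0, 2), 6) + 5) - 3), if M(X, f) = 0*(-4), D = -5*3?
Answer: 160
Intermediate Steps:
D = -15
m(H, F) = 30 (m(H, F) = -2*(0 - 15) = -2*(-15) = 30)
M(X, f) = 0
80*((M(m(5 + 0, 2), 6) + 5) - 3) = 80*((0 + 5) - 3) = 80*(5 - 3) = 80*2 = 160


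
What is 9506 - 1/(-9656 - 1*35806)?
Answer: 432161773/45462 ≈ 9506.0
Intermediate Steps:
9506 - 1/(-9656 - 1*35806) = 9506 - 1/(-9656 - 35806) = 9506 - 1/(-45462) = 9506 - 1*(-1/45462) = 9506 + 1/45462 = 432161773/45462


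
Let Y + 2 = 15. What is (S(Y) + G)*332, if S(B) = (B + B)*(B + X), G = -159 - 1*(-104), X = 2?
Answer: 111220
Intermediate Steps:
Y = 13 (Y = -2 + 15 = 13)
G = -55 (G = -159 + 104 = -55)
S(B) = 2*B*(2 + B) (S(B) = (B + B)*(B + 2) = (2*B)*(2 + B) = 2*B*(2 + B))
(S(Y) + G)*332 = (2*13*(2 + 13) - 55)*332 = (2*13*15 - 55)*332 = (390 - 55)*332 = 335*332 = 111220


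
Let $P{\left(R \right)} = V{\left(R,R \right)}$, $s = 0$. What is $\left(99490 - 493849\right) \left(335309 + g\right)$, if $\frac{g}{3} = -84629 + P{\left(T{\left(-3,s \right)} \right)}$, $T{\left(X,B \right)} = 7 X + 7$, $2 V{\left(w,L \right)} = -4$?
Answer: $-32107132344$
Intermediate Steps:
$V{\left(w,L \right)} = -2$ ($V{\left(w,L \right)} = \frac{1}{2} \left(-4\right) = -2$)
$T{\left(X,B \right)} = 7 + 7 X$
$P{\left(R \right)} = -2$
$g = -253893$ ($g = 3 \left(-84629 - 2\right) = 3 \left(-84631\right) = -253893$)
$\left(99490 - 493849\right) \left(335309 + g\right) = \left(99490 - 493849\right) \left(335309 - 253893\right) = \left(-394359\right) 81416 = -32107132344$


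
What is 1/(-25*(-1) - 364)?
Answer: -1/339 ≈ -0.0029499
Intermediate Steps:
1/(-25*(-1) - 364) = 1/(25 - 364) = 1/(-339) = -1/339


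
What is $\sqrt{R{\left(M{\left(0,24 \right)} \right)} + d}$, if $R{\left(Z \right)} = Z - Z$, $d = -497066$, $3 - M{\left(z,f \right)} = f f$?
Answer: $i \sqrt{497066} \approx 705.03 i$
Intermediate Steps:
$M{\left(z,f \right)} = 3 - f^{2}$ ($M{\left(z,f \right)} = 3 - f f = 3 - f^{2}$)
$R{\left(Z \right)} = 0$
$\sqrt{R{\left(M{\left(0,24 \right)} \right)} + d} = \sqrt{0 - 497066} = \sqrt{-497066} = i \sqrt{497066}$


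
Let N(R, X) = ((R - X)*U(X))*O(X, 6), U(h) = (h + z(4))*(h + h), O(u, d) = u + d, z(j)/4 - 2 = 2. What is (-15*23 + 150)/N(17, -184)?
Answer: 65/737313024 ≈ 8.8158e-8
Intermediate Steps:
z(j) = 16 (z(j) = 8 + 4*2 = 8 + 8 = 16)
O(u, d) = d + u
U(h) = 2*h*(16 + h) (U(h) = (h + 16)*(h + h) = (16 + h)*(2*h) = 2*h*(16 + h))
N(R, X) = 2*X*(6 + X)*(16 + X)*(R - X) (N(R, X) = ((R - X)*(2*X*(16 + X)))*(6 + X) = (2*X*(16 + X)*(R - X))*(6 + X) = 2*X*(6 + X)*(16 + X)*(R - X))
(-15*23 + 150)/N(17, -184) = (-15*23 + 150)/((2*(-184)*(6 - 184)*(16 - 184)*(17 - 1*(-184)))) = (-345 + 150)/((2*(-184)*(-178)*(-168)*(17 + 184))) = -195/(2*(-184)*(-178)*(-168)*201) = -195/(-2211939072) = -195*(-1/2211939072) = 65/737313024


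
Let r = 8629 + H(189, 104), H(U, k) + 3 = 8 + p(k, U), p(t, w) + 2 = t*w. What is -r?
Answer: -28288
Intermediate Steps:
p(t, w) = -2 + t*w
H(U, k) = 3 + U*k (H(U, k) = -3 + (8 + (-2 + k*U)) = -3 + (8 + (-2 + U*k)) = -3 + (6 + U*k) = 3 + U*k)
r = 28288 (r = 8629 + (3 + 189*104) = 8629 + (3 + 19656) = 8629 + 19659 = 28288)
-r = -1*28288 = -28288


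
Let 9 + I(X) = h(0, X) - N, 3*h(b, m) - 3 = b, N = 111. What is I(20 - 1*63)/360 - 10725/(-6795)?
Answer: 67831/54360 ≈ 1.2478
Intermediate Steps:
h(b, m) = 1 + b/3
I(X) = -119 (I(X) = -9 + ((1 + (1/3)*0) - 1*111) = -9 + ((1 + 0) - 111) = -9 + (1 - 111) = -9 - 110 = -119)
I(20 - 1*63)/360 - 10725/(-6795) = -119/360 - 10725/(-6795) = -119*1/360 - 10725*(-1/6795) = -119/360 + 715/453 = 67831/54360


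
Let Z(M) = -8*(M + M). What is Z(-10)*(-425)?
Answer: -68000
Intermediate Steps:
Z(M) = -16*M
Z(-10)*(-425) = -16*(-10)*(-425) = 160*(-425) = -68000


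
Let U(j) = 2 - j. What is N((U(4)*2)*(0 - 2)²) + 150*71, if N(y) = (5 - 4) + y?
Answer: 10635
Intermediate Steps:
N(y) = 1 + y
N((U(4)*2)*(0 - 2)²) + 150*71 = (1 + ((2 - 1*4)*2)*(0 - 2)²) + 150*71 = (1 + ((2 - 4)*2)*(-2)²) + 10650 = (1 - 2*2*4) + 10650 = (1 - 4*4) + 10650 = (1 - 16) + 10650 = -15 + 10650 = 10635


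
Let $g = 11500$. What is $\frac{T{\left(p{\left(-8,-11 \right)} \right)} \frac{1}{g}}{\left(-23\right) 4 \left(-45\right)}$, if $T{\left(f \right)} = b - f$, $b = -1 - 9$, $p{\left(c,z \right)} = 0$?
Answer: $- \frac{1}{4761000} \approx -2.1004 \cdot 10^{-7}$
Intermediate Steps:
$b = -10$ ($b = -1 - 9 = -10$)
$T{\left(f \right)} = -10 - f$
$\frac{T{\left(p{\left(-8,-11 \right)} \right)} \frac{1}{g}}{\left(-23\right) 4 \left(-45\right)} = \frac{\left(-10 - 0\right) \frac{1}{11500}}{\left(-23\right) 4 \left(-45\right)} = \frac{\left(-10 + 0\right) \frac{1}{11500}}{\left(-92\right) \left(-45\right)} = \frac{\left(-10\right) \frac{1}{11500}}{4140} = \left(- \frac{1}{1150}\right) \frac{1}{4140} = - \frac{1}{4761000}$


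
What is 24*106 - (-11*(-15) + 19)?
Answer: 2360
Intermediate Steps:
24*106 - (-11*(-15) + 19) = 2544 - (165 + 19) = 2544 - 1*184 = 2544 - 184 = 2360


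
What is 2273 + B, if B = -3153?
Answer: -880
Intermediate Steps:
2273 + B = 2273 - 3153 = -880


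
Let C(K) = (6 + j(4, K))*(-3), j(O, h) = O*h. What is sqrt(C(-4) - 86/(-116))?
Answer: sqrt(103414)/58 ≈ 5.5445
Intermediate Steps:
C(K) = -18 - 12*K (C(K) = (6 + 4*K)*(-3) = -18 - 12*K)
sqrt(C(-4) - 86/(-116)) = sqrt((-18 - 12*(-4)) - 86/(-116)) = sqrt((-18 + 48) - 86*(-1/116)) = sqrt(30 + 43/58) = sqrt(1783/58) = sqrt(103414)/58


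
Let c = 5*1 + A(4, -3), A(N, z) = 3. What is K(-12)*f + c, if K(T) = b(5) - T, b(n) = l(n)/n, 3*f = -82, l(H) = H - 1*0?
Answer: -1042/3 ≈ -347.33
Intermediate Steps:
l(H) = H (l(H) = H + 0 = H)
f = -82/3 (f = (⅓)*(-82) = -82/3 ≈ -27.333)
b(n) = 1 (b(n) = n/n = 1)
K(T) = 1 - T
c = 8 (c = 5*1 + 3 = 5 + 3 = 8)
K(-12)*f + c = (1 - 1*(-12))*(-82/3) + 8 = (1 + 12)*(-82/3) + 8 = 13*(-82/3) + 8 = -1066/3 + 8 = -1042/3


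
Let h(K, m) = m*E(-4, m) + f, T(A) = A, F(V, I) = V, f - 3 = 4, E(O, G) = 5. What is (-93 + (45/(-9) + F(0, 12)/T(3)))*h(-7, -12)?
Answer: 5194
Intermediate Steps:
f = 7 (f = 3 + 4 = 7)
h(K, m) = 7 + 5*m (h(K, m) = m*5 + 7 = 5*m + 7 = 7 + 5*m)
(-93 + (45/(-9) + F(0, 12)/T(3)))*h(-7, -12) = (-93 + (45/(-9) + 0/3))*(7 + 5*(-12)) = (-93 + (45*(-⅑) + 0*(⅓)))*(7 - 60) = (-93 + (-5 + 0))*(-53) = (-93 - 5)*(-53) = -98*(-53) = 5194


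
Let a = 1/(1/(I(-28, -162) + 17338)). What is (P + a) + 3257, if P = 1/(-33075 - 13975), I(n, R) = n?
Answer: 967677349/47050 ≈ 20567.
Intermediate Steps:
P = -1/47050 (P = 1/(-47050) = -1/47050 ≈ -2.1254e-5)
a = 17310 (a = 1/(1/(-28 + 17338)) = 1/(1/17310) = 17310)
(P + a) + 3257 = (-1/47050 + 17310) + 3257 = 814435499/47050 + 3257 = 967677349/47050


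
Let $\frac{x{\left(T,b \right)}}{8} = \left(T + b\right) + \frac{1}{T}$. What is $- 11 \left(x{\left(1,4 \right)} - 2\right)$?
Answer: $-506$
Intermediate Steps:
$x{\left(T,b \right)} = 8 T + 8 b + \frac{8}{T}$ ($x{\left(T,b \right)} = 8 \left(\left(T + b\right) + \frac{1}{T}\right) = 8 \left(T + b + \frac{1}{T}\right) = 8 T + 8 b + \frac{8}{T}$)
$- 11 \left(x{\left(1,4 \right)} - 2\right) = - 11 \left(\frac{8 \left(1 + 1 \left(1 + 4\right)\right)}{1} - 2\right) = - 11 \left(8 \cdot 1 \left(1 + 1 \cdot 5\right) - 2\right) = - 11 \left(8 \cdot 1 \left(1 + 5\right) - 2\right) = - 11 \left(8 \cdot 1 \cdot 6 - 2\right) = - 11 \left(48 - 2\right) = \left(-11\right) 46 = -506$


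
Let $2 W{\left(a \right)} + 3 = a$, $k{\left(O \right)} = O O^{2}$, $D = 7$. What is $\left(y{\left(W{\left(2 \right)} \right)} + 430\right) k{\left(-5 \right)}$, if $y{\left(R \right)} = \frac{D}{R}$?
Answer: $-52000$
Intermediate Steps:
$k{\left(O \right)} = O^{3}$
$W{\left(a \right)} = - \frac{3}{2} + \frac{a}{2}$
$y{\left(R \right)} = \frac{7}{R}$
$\left(y{\left(W{\left(2 \right)} \right)} + 430\right) k{\left(-5 \right)} = \left(\frac{7}{- \frac{3}{2} + \frac{1}{2} \cdot 2} + 430\right) \left(-5\right)^{3} = \left(\frac{7}{- \frac{3}{2} + 1} + 430\right) \left(-125\right) = \left(\frac{7}{- \frac{1}{2}} + 430\right) \left(-125\right) = \left(7 \left(-2\right) + 430\right) \left(-125\right) = \left(-14 + 430\right) \left(-125\right) = 416 \left(-125\right) = -52000$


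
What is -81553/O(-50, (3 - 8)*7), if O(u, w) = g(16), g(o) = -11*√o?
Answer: 81553/44 ≈ 1853.5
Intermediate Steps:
O(u, w) = -44 (O(u, w) = -11*√16 = -11*4 = -44)
-81553/O(-50, (3 - 8)*7) = -81553/(-44) = -81553*(-1/44) = 81553/44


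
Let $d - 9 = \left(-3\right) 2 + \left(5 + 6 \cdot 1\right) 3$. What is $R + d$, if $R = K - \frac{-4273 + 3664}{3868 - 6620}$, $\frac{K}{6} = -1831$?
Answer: $- \frac{30135009}{2752} \approx -10950.0$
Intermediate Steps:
$K = -10986$ ($K = 6 \left(-1831\right) = -10986$)
$R = - \frac{30234081}{2752}$ ($R = -10986 - \frac{-4273 + 3664}{3868 - 6620} = -10986 - - \frac{609}{-2752} = -10986 - \left(-609\right) \left(- \frac{1}{2752}\right) = -10986 - \frac{609}{2752} = - \frac{30234081}{2752} \approx -10986.0$)
$d = 36$ ($d = 9 - \left(6 - \left(5 + 6 \cdot 1\right) 3\right) = 9 - \left(6 - \left(5 + 6\right) 3\right) = 9 + \left(-6 + 11 \cdot 3\right) = 9 + \left(-6 + 33\right) = 9 + 27 = 36$)
$R + d = - \frac{30234081}{2752} + 36 = - \frac{30135009}{2752}$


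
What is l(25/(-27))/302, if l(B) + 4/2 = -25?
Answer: -27/302 ≈ -0.089404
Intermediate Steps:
l(B) = -27 (l(B) = -2 - 25 = -27)
l(25/(-27))/302 = -27/302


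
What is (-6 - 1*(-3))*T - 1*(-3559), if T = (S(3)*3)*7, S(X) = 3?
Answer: 3370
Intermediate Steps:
T = 63 (T = (3*3)*7 = 9*7 = 63)
(-6 - 1*(-3))*T - 1*(-3559) = (-6 - 1*(-3))*63 - 1*(-3559) = (-6 + 3)*63 + 3559 = -3*63 + 3559 = -189 + 3559 = 3370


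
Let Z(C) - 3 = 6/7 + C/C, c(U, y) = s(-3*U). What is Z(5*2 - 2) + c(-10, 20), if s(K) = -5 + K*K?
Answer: 6299/7 ≈ 899.86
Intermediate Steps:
s(K) = -5 + K**2
c(U, y) = -5 + 9*U**2 (c(U, y) = -5 + (-3*U)**2 = -5 + 9*U**2)
Z(C) = 34/7 (Z(C) = 3 + (6/7 + C/C) = 3 + (6*(1/7) + 1) = 3 + (6/7 + 1) = 3 + 13/7 = 34/7)
Z(5*2 - 2) + c(-10, 20) = 34/7 + (-5 + 9*(-10)**2) = 34/7 + (-5 + 9*100) = 34/7 + (-5 + 900) = 34/7 + 895 = 6299/7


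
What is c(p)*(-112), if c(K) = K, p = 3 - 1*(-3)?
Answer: -672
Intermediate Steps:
p = 6 (p = 3 + 3 = 6)
c(p)*(-112) = 6*(-112) = -672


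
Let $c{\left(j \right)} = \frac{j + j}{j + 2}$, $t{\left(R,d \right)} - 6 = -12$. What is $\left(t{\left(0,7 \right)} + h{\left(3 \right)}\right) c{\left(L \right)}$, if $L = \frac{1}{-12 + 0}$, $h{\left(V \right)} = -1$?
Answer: $\frac{14}{23} \approx 0.6087$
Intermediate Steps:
$t{\left(R,d \right)} = -6$ ($t{\left(R,d \right)} = 6 - 12 = -6$)
$L = - \frac{1}{12}$ ($L = \frac{1}{-12} = - \frac{1}{12} \approx -0.083333$)
$c{\left(j \right)} = \frac{2 j}{2 + j}$
$\left(t{\left(0,7 \right)} + h{\left(3 \right)}\right) c{\left(L \right)} = \left(-6 - 1\right) 2 \left(- \frac{1}{12}\right) \frac{1}{2 - \frac{1}{12}} = - 7 \cdot 2 \left(- \frac{1}{12}\right) \frac{1}{\frac{23}{12}} = - 7 \cdot 2 \left(- \frac{1}{12}\right) \frac{12}{23} = \left(-7\right) \left(- \frac{2}{23}\right) = \frac{14}{23}$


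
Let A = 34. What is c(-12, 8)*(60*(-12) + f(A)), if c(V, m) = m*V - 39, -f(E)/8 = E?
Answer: 133920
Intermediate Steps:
f(E) = -8*E
c(V, m) = -39 + V*m (c(V, m) = V*m - 39 = -39 + V*m)
c(-12, 8)*(60*(-12) + f(A)) = (-39 - 12*8)*(60*(-12) - 8*34) = (-39 - 96)*(-720 - 272) = -135*(-992) = 133920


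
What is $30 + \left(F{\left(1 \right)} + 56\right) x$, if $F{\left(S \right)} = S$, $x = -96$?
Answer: $-5442$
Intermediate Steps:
$30 + \left(F{\left(1 \right)} + 56\right) x = 30 + \left(1 + 56\right) \left(-96\right) = 30 + 57 \left(-96\right) = 30 - 5472 = -5442$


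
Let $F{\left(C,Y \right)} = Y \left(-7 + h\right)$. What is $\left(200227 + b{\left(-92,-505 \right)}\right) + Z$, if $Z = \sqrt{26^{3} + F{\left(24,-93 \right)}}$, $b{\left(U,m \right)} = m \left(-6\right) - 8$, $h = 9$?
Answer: $203249 + \sqrt{17390} \approx 2.0338 \cdot 10^{5}$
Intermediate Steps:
$b{\left(U,m \right)} = -8 - 6 m$ ($b{\left(U,m \right)} = - 6 m - 8 = -8 - 6 m$)
$F{\left(C,Y \right)} = 2 Y$ ($F{\left(C,Y \right)} = Y \left(-7 + 9\right) = Y 2 = 2 Y$)
$Z = \sqrt{17390}$ ($Z = \sqrt{26^{3} + 2 \left(-93\right)} = \sqrt{17576 - 186} = \sqrt{17390} \approx 131.87$)
$\left(200227 + b{\left(-92,-505 \right)}\right) + Z = \left(200227 - -3022\right) + \sqrt{17390} = \left(200227 + \left(-8 + 3030\right)\right) + \sqrt{17390} = \left(200227 + 3022\right) + \sqrt{17390} = 203249 + \sqrt{17390}$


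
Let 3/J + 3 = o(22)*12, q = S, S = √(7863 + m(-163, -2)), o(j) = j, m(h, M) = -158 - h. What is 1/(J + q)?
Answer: -87/59552891 + 15138*√1967/59552891 ≈ 0.011272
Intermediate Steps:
S = 2*√1967 (S = √(7863 + (-158 - 1*(-163))) = √(7863 + (-158 + 163)) = √(7863 + 5) = √7868 = 2*√1967 ≈ 88.702)
q = 2*√1967 ≈ 88.702
J = 1/87 (J = 3/(-3 + 22*12) = 3/(-3 + 264) = 3/261 = 3*(1/261) = 1/87 ≈ 0.011494)
1/(J + q) = 1/(1/87 + 2*√1967)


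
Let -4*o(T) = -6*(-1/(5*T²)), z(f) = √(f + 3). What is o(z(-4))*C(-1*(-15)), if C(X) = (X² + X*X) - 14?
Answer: 654/5 ≈ 130.80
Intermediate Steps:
C(X) = -14 + 2*X² (C(X) = (X² + X²) - 14 = 2*X² - 14 = -14 + 2*X²)
z(f) = √(3 + f)
o(T) = -3/(10*T²) (o(T) = -(-3)/(2*((T*(-5))*T)) = -(-3)/(2*((-5*T)*T)) = -(-3)/(2*((-5*T²))) = -(-3)*(-1/(5*T²))/2 = -3/(10*T²))
o(z(-4))*C(-1*(-15)) = (-3/(10*(3 - 4)))*(-14 + 2*(-1*(-15))²) = (-3/(10*(√(-1))²))*(-14 + 2*15²) = (-3/(10*I²))*(-14 + 2*225) = (-3/10*(-1))*(-14 + 450) = (3/10)*436 = 654/5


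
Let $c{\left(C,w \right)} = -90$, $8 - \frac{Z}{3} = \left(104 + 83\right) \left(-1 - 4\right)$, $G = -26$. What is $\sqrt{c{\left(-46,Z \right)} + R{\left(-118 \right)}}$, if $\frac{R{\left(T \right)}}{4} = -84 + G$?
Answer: $i \sqrt{530} \approx 23.022 i$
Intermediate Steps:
$Z = 2829$ ($Z = 24 - 3 \left(104 + 83\right) \left(-1 - 4\right) = 24 - 3 \cdot 187 \left(-5\right) = 24 - -2805 = 24 + 2805 = 2829$)
$R{\left(T \right)} = -440$ ($R{\left(T \right)} = 4 \left(-84 - 26\right) = 4 \left(-110\right) = -440$)
$\sqrt{c{\left(-46,Z \right)} + R{\left(-118 \right)}} = \sqrt{-90 - 440} = \sqrt{-530} = i \sqrt{530}$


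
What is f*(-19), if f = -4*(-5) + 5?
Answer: -475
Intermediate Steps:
f = 25 (f = 20 + 5 = 25)
f*(-19) = 25*(-19) = -475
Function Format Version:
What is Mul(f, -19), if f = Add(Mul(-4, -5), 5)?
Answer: -475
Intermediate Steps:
f = 25 (f = Add(20, 5) = 25)
Mul(f, -19) = Mul(25, -19) = -475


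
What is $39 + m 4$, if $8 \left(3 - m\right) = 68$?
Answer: $17$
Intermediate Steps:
$m = - \frac{11}{2}$ ($m = 3 - \frac{17}{2} = - \frac{11}{2} \approx -5.5$)
$39 + m 4 = 39 - 22 = 17$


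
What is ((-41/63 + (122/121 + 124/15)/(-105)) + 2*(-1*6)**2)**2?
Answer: 2276927084601/448380625 ≈ 5078.1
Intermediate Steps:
((-41/63 + (122/121 + 124/15)/(-105)) + 2*(-1*6)**2)**2 = ((-41*1/63 + (122*(1/121) + 124*(1/15))*(-1/105)) + 2*(-6)**2)**2 = ((-41/63 + (122/121 + 124/15)*(-1/105)) + 2*36)**2 = ((-41/63 + (16834/1815)*(-1/105)) + 72)**2 = ((-41/63 - 16834/190575) + 72)**2 = (-15651/21175 + 72)**2 = (1508949/21175)**2 = 2276927084601/448380625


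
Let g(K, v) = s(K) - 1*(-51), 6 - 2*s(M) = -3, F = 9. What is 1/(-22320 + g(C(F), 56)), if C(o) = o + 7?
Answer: -2/44529 ≈ -4.4915e-5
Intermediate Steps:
s(M) = 9/2 (s(M) = 3 - ½*(-3) = 3 + 3/2 = 9/2)
C(o) = 7 + o
g(K, v) = 111/2 (g(K, v) = 9/2 - 1*(-51) = 9/2 + 51 = 111/2)
1/(-22320 + g(C(F), 56)) = 1/(-22320 + 111/2) = 1/(-44529/2) = -2/44529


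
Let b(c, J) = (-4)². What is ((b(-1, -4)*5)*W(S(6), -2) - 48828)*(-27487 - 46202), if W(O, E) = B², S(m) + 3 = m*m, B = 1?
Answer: 3592191372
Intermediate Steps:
b(c, J) = 16
S(m) = -3 + m² (S(m) = -3 + m*m = -3 + m²)
W(O, E) = 1 (W(O, E) = 1² = 1)
((b(-1, -4)*5)*W(S(6), -2) - 48828)*(-27487 - 46202) = ((16*5)*1 - 48828)*(-27487 - 46202) = (80*1 - 48828)*(-73689) = (80 - 48828)*(-73689) = -48748*(-73689) = 3592191372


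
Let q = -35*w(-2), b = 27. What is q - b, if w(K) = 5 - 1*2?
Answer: -132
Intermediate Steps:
w(K) = 3 (w(K) = 5 - 2 = 3)
q = -105 (q = -35*3 = -105)
q - b = -105 - 1*27 = -105 - 27 = -132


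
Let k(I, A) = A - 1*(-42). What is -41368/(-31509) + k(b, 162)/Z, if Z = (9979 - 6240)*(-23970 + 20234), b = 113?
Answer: 144464798209/110036549034 ≈ 1.3129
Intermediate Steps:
k(I, A) = 42 + A (k(I, A) = A + 42 = 42 + A)
Z = -13968904 (Z = 3739*(-3736) = -13968904)
-41368/(-31509) + k(b, 162)/Z = -41368/(-31509) + (42 + 162)/(-13968904) = -41368*(-1/31509) + 204*(-1/13968904) = 41368/31509 - 51/3492226 = 144464798209/110036549034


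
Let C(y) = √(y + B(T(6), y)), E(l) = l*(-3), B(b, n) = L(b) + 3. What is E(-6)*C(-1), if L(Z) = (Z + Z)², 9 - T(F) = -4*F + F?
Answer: 18*√2918 ≈ 972.33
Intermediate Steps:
T(F) = 9 + 3*F (T(F) = 9 - (-4*F + F) = 9 - (-3)*F = 9 + 3*F)
L(Z) = 4*Z² (L(Z) = (2*Z)² = 4*Z²)
B(b, n) = 3 + 4*b² (B(b, n) = 4*b² + 3 = 3 + 4*b²)
E(l) = -3*l
C(y) = √(2919 + y) (C(y) = √(y + (3 + 4*(9 + 3*6)²)) = √(y + (3 + 4*(9 + 18)²)) = √(y + (3 + 4*27²)) = √(y + (3 + 4*729)) = √(y + (3 + 2916)) = √(y + 2919) = √(2919 + y))
E(-6)*C(-1) = (-3*(-6))*√(2919 - 1) = 18*√2918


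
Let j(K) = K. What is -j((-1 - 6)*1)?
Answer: 7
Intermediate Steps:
-j((-1 - 6)*1) = -(-1 - 6) = -(-7) = -1*(-7) = 7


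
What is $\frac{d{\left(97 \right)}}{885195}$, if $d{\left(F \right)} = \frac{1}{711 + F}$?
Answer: $\frac{1}{715237560} \approx 1.3981 \cdot 10^{-9}$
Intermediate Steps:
$\frac{d{\left(97 \right)}}{885195} = \frac{1}{\left(711 + 97\right) 885195} = \frac{1}{808} \cdot \frac{1}{885195} = \frac{1}{715237560}$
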